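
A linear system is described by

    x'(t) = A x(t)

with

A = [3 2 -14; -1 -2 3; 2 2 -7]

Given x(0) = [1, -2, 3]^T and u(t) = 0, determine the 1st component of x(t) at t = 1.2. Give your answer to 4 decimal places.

-1.9201

det(sI - A) = s^3 - (tr A)s^2 + (M11 + M22 + M33)s - det A, where Mii is the 2×2 principal minor of A obtained by deleting row i and column i.
tr A = 3 + (-2) + (-7) = -6; M11 = (-2)·(-7) - 3·2 = 14 - 6 = 8; M22 = 3·(-7) - (-14)·2 = -21 - (-28) = 7; M33 = 3·(-2) - 2·(-1) = -6 - (-2) = -4; sum of minors = 11.
det A = 3·((-2)·(-7) - 3·2) - 2·((-1)·(-7) - 3·2) + (-14)·((-1)·2 - (-2)·2) = 3·8 - 2·1 + (-14)·2 = -6.
So p(s) = det(sI - A) = s^3 + 6s^2 + 11s + 6.
Rational-root test: any integer root divides 6. Testing small divisors, s = -1 works: p(-1) = -1 + 6 + (-11) + 6 = 0, so (s + 1) is a factor.
Dividing, p(s) = (s + 1)(s^2 + 5s + 6).
Factor s^2 + 5s + 6: two numbers with sum -5 and product 6 are -2 and -3, so s^2 + 5s + 6 = (s + 2)(s + 3).
Hence p(s) = (s + 1) (s + 2) (s + 3), with roots -3, -2, -1.
The eigenvalues -3, -2, -1 are distinct and real, so A is diagonalisable and x(t) = e^{At} x(0) = V diag(e^{λ_i t}) V^{-1} x(0), where the columns of V are the eigenvectors.
λ = -3: A - (-3)I = [[6, 2, -14], [-1, 1, 3], [2, 2, -4]]. v must be orthogonal to every row; (row 1) × (row 2) = [20, -4, 8], so take v_1 = [5, -1, 2]^T.
λ = -2: A - (-2)I = [[5, 2, -14], [-1, 0, 3], [2, 2, -5]]. v must be orthogonal to every row; (row 1) × (row 2) = [6, -1, 2], so take v_2 = [6, -1, 2]^T.
λ = -1: A - (-1)I = [[4, 2, -14], [-1, -1, 3], [2, 2, -6]]. v must be orthogonal to every row; (row 1) × (row 2) = [-8, 2, -2], so take v_3 = [-4, 1, -1]^T.
V = [v_1 v_2 v_3] = [[5, 6, -4], [-1, -1, 1], [2, 2, -1]] has det V = 1, so V^{-1} = adj(V)/det V = [[-1, -2, 2], [1, 3, -1], [0, 2, 1]].
Modal coordinates z(0) = V^{-1} x(0): (-1)·1 + (-2)·(-2) + 2·3 = 9; 1·1 + 3·(-2) + (-1)·3 = -8; 0·1 + 2·(-2) + 1·3 = -1; so z(0) = [9, -8, -1]^T.
x_1(t) = Σ_i (v_i)_1 · z_i(0) · e^{λ_i t} (row 1 of V times the modal terms).
x_1(1.2) = 5·9·e^{-3·1.2} + 6·(-8)·e^{-2·1.2} + (-4)·(-1)·e^{-1·1.2} = 45·0.027324 + (-48)·0.090718 + 4·0.301194 = -1.9201.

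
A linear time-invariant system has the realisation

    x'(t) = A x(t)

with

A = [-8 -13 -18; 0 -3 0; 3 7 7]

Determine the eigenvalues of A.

-3, -2, 1

det(sI - A) = s^3 - (tr A)s^2 + (M11 + M22 + M33)s - det A, where Mii is the 2×2 principal minor of A obtained by deleting row i and column i.
tr A = (-8) + (-3) + 7 = -4; M11 = (-3)·7 - 0·7 = -21 - 0 = -21; M22 = (-8)·7 - (-18)·3 = -56 - (-54) = -2; M33 = (-8)·(-3) - (-13)·0 = 24 - 0 = 24; sum of minors = 1.
det A = (-8)·((-3)·7 - 0·7) - (-13)·(0·7 - 0·3) + (-18)·(0·7 - (-3)·3) = (-8)·(-21) - (-13)·0 + (-18)·9 = 6.
So p(s) = det(sI - A) = s^3 + 4s^2 + s - 6.
Rational-root test: any integer root divides -6. Testing small divisors, s = 1 works: p(1) = 1 + 4 + 1 + (-6) = 0, so (s - 1) is a factor.
Dividing, p(s) = (s - 1)(s^2 + 5s + 6).
Factor s^2 + 5s + 6: two numbers with sum -5 and product 6 are -2 and -3, so s^2 + 5s + 6 = (s + 2)(s + 3).
Hence p(s) = (s - 1) (s + 2) (s + 3), with roots -3, -2, 1.
At least one eigenvalue has non-negative real part, so the system is not asymptotically stable.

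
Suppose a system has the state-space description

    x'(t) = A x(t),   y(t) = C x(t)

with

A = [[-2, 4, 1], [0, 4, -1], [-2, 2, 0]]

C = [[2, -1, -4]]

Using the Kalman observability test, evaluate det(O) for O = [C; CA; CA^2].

CA = [[4, -4, 3]]
CA^2 = [[-14, 6, 8]]
Observability matrix O = [C; CA; CA^2] = [[2, -1, -4], [4, -4, 3], [-14, 6, 8]]
Expanding along the first row, det(O) = 2·((-4)·8 - 3·6) - (-1)·(4·8 - 3·(-14)) + (-4)·(4·6 - (-4)·(-14)) = 2·(-50) - (-1)·74 + (-4)·(-32) = 102
Since det(O) ≠ 0, rank(O) = 3 and the system is completely observable.

102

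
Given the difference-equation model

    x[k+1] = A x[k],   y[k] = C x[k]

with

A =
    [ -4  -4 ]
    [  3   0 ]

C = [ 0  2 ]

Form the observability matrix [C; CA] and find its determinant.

CA = [[6, 0]]
Observability matrix O = [C; CA] = [[0, 2], [6, 0]]
det(O) = 0·0 - 2·6 = 0 - 12 = -12
Since det(O) ≠ 0, rank(O) = 2 and the system is completely observable.

-12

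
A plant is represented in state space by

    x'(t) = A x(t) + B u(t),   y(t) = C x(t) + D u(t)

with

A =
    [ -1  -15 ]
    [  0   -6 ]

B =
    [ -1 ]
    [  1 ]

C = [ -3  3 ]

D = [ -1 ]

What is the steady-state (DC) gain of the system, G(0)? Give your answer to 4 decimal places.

10.0000

G(0) = C(-A)^{-1}B + D = -C A^{-1} B + D.
det A = 6, so A^{-1} = (1/6)·adj(A) = [[-1, 5/2], [0, -1/6]]
A^{-1} B = [7/2, -1/6]^T
C A^{-1} B = -11
G(0) = D - C A^{-1} B = -1 - (-11) = 10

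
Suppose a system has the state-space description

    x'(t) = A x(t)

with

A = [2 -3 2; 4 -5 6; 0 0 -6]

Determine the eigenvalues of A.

-6, -2, -1

det(sI - A) = s^3 - (tr A)s^2 + (M11 + M22 + M33)s - det A, where Mii is the 2×2 principal minor of A obtained by deleting row i and column i.
tr A = 2 + (-5) + (-6) = -9; M11 = (-5)·(-6) - 6·0 = 30 - 0 = 30; M22 = 2·(-6) - 2·0 = -12 - 0 = -12; M33 = 2·(-5) - (-3)·4 = -10 - (-12) = 2; sum of minors = 20.
det A = 2·((-5)·(-6) - 6·0) - (-3)·(4·(-6) - 6·0) + 2·(4·0 - (-5)·0) = 2·30 - (-3)·(-24) + 2·0 = -12.
So p(s) = det(sI - A) = s^3 + 9s^2 + 20s + 12.
Rational-root test: any integer root divides 12. Testing small divisors, s = -1 works: p(-1) = -1 + 9 + (-20) + 12 = 0, so (s + 1) is a factor.
Dividing, p(s) = (s + 1)(s^2 + 8s + 12).
Factor s^2 + 8s + 12: two numbers with sum -8 and product 12 are -2 and -6, so s^2 + 8s + 12 = (s + 2)(s + 6).
Hence p(s) = (s + 1) (s + 2) (s + 6), with roots -6, -2, -1.
All eigenvalues have negative real part, so the system is asymptotically stable.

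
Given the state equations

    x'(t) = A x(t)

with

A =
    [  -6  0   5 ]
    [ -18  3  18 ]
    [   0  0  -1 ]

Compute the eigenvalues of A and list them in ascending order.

det(sI - A) = s^3 - (tr A)s^2 + (M11 + M22 + M33)s - det A, where Mii is the 2×2 principal minor of A obtained by deleting row i and column i.
tr A = (-6) + 3 + (-1) = -4; M11 = 3·(-1) - 18·0 = -3 - 0 = -3; M22 = (-6)·(-1) - 5·0 = 6 - 0 = 6; M33 = (-6)·3 - 0·(-18) = -18 - 0 = -18; sum of minors = -15.
det A = (-6)·(3·(-1) - 18·0) - 0·((-18)·(-1) - 18·0) + 5·((-18)·0 - 3·0) = (-6)·(-3) - 0·18 + 5·0 = 18.
So p(s) = det(sI - A) = s^3 + 4s^2 - 15s - 18.
Rational-root test: any integer root divides -18. Testing small divisors, s = -1 works: p(-1) = -1 + 4 + 15 + (-18) = 0, so (s + 1) is a factor.
Dividing, p(s) = (s + 1)(s^2 + 3s - 18).
Factor s^2 + 3s - 18: two numbers with sum -3 and product -18 are 3 and -6, so s^2 + 3s - 18 = (s - 3)(s + 6).
Hence p(s) = (s - 3) (s + 1) (s + 6), with roots -6, -1, 3.
At least one eigenvalue has non-negative real part, so the system is not asymptotically stable.

-6, -1, 3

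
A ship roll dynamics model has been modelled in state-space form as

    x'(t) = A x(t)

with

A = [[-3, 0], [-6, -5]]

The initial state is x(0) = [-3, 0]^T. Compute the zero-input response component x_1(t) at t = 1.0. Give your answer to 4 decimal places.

-0.1494

det(sI - A) = s^2 - (tr A)s + det A, with tr A = (-3) + (-5) = -8 and det A = (-3)·(-5) - 0·(-6) = 15 - 0 = 15.
So p(s) = det(sI - A) = s^2 + 8s + 15.
Factor s^2 + 8s + 15: two numbers with sum -8 and product 15 are -3 and -5, so s^2 + 8s + 15 = (s + 3)(s + 5).
Hence p(s) = (s + 3) (s + 5), with roots -5, -3.
The eigenvalues -5, -3 are distinct and real, so A is diagonalisable and x(t) = e^{At} x(0) = V diag(e^{λ_i t}) V^{-1} x(0), where the columns of V are the eigenvectors.
λ = -5: A - (-5)I = [[2, 0], [-6, 0]]. Row 1 gives 2·v1 + 0·v2 = 0, so take v_1 = [0, 1]^T.
λ = -3: A - (-3)I = [[0, 0], [-6, -2]]. Row 2 gives (-6)·v1 + (-2)·v2 = 0, so take v_2 = [1, -3]^T.
V = [v_1 v_2] = [[0, 1], [1, -3]] has det V = -1, so V^{-1} = adj(V)/det V = [[3, 1], [1, 0]].
Modal coordinates z(0) = V^{-1} x(0): 3·(-3) + 1·0 = -9; 1·(-3) + 0·0 = -3; so z(0) = [-9, -3]^T.
x_1(t) = Σ_i (v_i)_1 · z_i(0) · e^{λ_i t} (row 1 of V times the modal terms).
x_1(1.0) = 0·(-9)·e^{-5·1.0} + 1·(-3)·e^{-3·1.0} = 0·0.006738 + (-3)·0.049787 = -0.1494.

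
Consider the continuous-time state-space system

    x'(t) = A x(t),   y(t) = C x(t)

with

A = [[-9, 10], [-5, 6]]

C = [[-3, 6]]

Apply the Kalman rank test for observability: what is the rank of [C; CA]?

CA = [[-3, 6]]
Observability matrix O = [C; CA] = [[-3, 6], [-3, 6]]
Every row of O is a scalar multiple of row 1 = [-3, 6] (multipliers 1, 1), so the rows span a one-dimensional space.
O ≠ 0, hence rank(O) = 1.
rank(O) = 1 < n = 2, so the pair (A, C) is not completely observable.

1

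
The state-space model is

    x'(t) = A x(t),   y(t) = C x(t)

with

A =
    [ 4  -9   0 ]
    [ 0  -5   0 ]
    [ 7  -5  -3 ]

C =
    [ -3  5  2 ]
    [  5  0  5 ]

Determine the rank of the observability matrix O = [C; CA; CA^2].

CA = [[2, -8, -6], [55, -70, -15]]
CA^2 = [[-34, 52, 18], [115, -70, 45]]
Observability matrix O = [C; CA; CA^2] = [[-3, 5, 2], [5, 0, 5], [2, -8, -6], [55, -70, -15], [-34, 52, 18], [115, -70, 45]]
The columns c1, c2, c3 of O are linearly dependent: -c1 - c2 + c3 = 0 (check each entry), so rank(O) ≤ 2.
The 2×2 minor from rows 1, 2, columns 1, 2 is (-3)·0 - 5·5 = 0 - 25 = -25 ≠ 0, so rank(O) = 2.
rank(O) = 2 < n = 3, so the pair (A, C) is not completely observable.

2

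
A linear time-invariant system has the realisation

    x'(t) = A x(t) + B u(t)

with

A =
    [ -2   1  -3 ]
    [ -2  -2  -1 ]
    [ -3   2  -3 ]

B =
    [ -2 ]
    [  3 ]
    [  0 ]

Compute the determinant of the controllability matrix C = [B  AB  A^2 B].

-1363

AB = [[7], [-2], [12]]
A^2B = [[-52], [-22], [-61]]
Controllability matrix C = [B  AB  A^2B] = [[-2, 7, -52], [3, -2, -22], [0, 12, -61]]
Expanding along the first row, det(C) = (-2)·((-2)·(-61) - (-22)·12) - 7·(3·(-61) - (-22)·0) + (-52)·(3·12 - (-2)·0) = (-2)·386 - 7·(-183) + (-52)·36 = -1363
Since det(C) ≠ 0, rank(C) = 3 and the system is completely controllable.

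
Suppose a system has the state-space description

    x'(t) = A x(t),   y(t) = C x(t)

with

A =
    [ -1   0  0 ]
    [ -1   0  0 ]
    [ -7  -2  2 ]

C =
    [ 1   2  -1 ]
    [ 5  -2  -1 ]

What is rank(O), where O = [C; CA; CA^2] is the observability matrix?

2

CA = [[4, 2, -2], [4, 2, -2]]
CA^2 = [[8, 4, -4], [8, 4, -4]]
Observability matrix O = [C; CA; CA^2] = [[1, 2, -1], [5, -2, -1], [4, 2, -2], [4, 2, -2], [8, 4, -4], [8, 4, -4]]
The columns c1, c2, c3 of O are linearly dependent: c1 + c2 + 3·c3 = 0 (check each entry), so rank(O) ≤ 2.
The 2×2 minor from rows 1, 2, columns 1, 2 is 1·(-2) - 2·5 = -2 - 10 = -12 ≠ 0, so rank(O) = 2.
rank(O) = 2 < n = 3, so the pair (A, C) is not completely observable.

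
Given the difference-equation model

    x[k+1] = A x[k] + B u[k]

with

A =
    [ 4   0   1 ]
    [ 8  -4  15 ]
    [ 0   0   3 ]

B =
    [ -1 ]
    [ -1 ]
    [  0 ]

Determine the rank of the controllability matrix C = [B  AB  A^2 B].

1

AB = [[-4], [-4], [0]]
A^2B = [[-16], [-16], [0]]
Controllability matrix C = [B  AB  A^2B] = [[-1, -4, -16], [-1, -4, -16], [0, 0, 0]]
Every column of C is a scalar multiple of column 1 = [-1, -1, 0] (multipliers 1, 4, 16), so the columns span a one-dimensional space.
C ≠ 0, hence rank(C) = 1.
rank(C) = 1 < n = 3, so the pair (A, B) is not completely controllable.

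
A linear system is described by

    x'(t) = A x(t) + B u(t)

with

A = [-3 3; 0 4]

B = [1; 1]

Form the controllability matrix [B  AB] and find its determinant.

AB = [[0], [4]]
Controllability matrix C = [B  AB] = [[1, 0], [1, 4]]
det(C) = 1·4 - 0·1 = 4 - 0 = 4
Since det(C) ≠ 0, rank(C) = 2 and the system is completely controllable.

4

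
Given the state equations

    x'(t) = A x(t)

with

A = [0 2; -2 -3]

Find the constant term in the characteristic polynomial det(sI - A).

4

For a 2×2 matrix, det(sI - A) = s^2 - (tr A)s + det A.
tr A = -3, det A = 4.
So p(s) = s^2 + 3s + 4.
The constant term is 4.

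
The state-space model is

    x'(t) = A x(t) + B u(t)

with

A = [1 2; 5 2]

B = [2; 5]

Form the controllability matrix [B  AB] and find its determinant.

-20

AB = [[12], [20]]
Controllability matrix C = [B  AB] = [[2, 12], [5, 20]]
det(C) = 2·20 - 12·5 = 40 - 60 = -20
Since det(C) ≠ 0, rank(C) = 2 and the system is completely controllable.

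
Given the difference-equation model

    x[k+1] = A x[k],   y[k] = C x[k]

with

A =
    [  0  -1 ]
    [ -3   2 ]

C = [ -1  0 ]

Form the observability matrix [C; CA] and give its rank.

2

CA = [[0, 1]]
Observability matrix O = [C; CA] = [[-1, 0], [0, 1]]
det(O) = (-1)·1 - 0·0 = -1 - 0 = -1 ≠ 0, so rank(O) = 2.
rank(O) = 2 = n, so the pair (A, C) is completely observable.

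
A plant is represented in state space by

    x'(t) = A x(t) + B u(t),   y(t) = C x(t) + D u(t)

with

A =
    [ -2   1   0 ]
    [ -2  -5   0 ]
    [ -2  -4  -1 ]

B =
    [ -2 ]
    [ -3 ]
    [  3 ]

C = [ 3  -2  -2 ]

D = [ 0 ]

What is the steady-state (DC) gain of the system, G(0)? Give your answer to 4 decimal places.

-14.5833

G(0) = C(-A)^{-1}B + D = -C A^{-1} B + D.
det A = -12, so A^{-1} = (1/-12)·adj(A) = [[-5/12, -1/12, 0], [1/6, -1/6, 0], [1/6, 5/6, -1]]
A^{-1} B = [13/12, 1/6, -35/6]^T
C A^{-1} B = 175/12
G(0) = D - C A^{-1} B = 0 - (175/12) = -175/12 ≈ -14.5833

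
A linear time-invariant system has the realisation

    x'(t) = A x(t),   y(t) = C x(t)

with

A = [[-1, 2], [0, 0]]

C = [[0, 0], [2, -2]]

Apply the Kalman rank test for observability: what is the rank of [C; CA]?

CA = [[0, 0], [-2, 4]]
Observability matrix O = [C; CA] = [[0, 0], [2, -2], [0, 0], [-2, 4]]
Take the 2×2 submatrix of O formed by rows 2, 4: [[2, -2], [-2, 4]]. Its determinant is 2·4 - (-2)·(-2) = 8 - 4 = 4 ≠ 0.
So rank(O) ≥ 2; since O has 2 columns, rank(O) = 2.
rank(O) = 2 = n, so the pair (A, C) is completely observable.

2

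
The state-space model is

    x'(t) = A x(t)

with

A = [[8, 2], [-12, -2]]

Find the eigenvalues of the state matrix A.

det(sI - A) = s^2 - (tr A)s + det A, with tr A = 8 + (-2) = 6 and det A = 8·(-2) - 2·(-12) = -16 - (-24) = 8.
So p(s) = det(sI - A) = s^2 - 6s + 8.
Factor s^2 - 6s + 8: two numbers with sum 6 and product 8 are 4 and 2, so s^2 - 6s + 8 = (s - 4)(s - 2).
Hence p(s) = (s - 4) (s - 2), with roots 2, 4.
At least one eigenvalue has non-negative real part, so the system is not asymptotically stable.

2, 4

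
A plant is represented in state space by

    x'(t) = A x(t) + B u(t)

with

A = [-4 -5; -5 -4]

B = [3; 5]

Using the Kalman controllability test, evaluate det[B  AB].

AB = [[-37], [-35]]
Controllability matrix C = [B  AB] = [[3, -37], [5, -35]]
det(C) = 3·(-35) - (-37)·5 = -105 - (-185) = 80
Since det(C) ≠ 0, rank(C) = 2 and the system is completely controllable.

80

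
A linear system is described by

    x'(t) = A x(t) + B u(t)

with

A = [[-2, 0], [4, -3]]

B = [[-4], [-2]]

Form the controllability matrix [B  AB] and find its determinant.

56

AB = [[8], [-10]]
Controllability matrix C = [B  AB] = [[-4, 8], [-2, -10]]
det(C) = (-4)·(-10) - 8·(-2) = 40 - (-16) = 56
Since det(C) ≠ 0, rank(C) = 2 and the system is completely controllable.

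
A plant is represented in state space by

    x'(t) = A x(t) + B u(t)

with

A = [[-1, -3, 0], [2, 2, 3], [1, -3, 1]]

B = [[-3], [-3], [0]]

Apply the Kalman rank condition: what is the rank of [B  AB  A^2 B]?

AB = [[12], [-12], [6]]
A^2B = [[24], [18], [54]]
Controllability matrix C = [B  AB  A^2B] = [[-3, 12, 24], [-3, -12, 18], [0, 6, 54]]
det(C) = (-3)·((-12)·54 - 18·6) - 12·((-3)·54 - 18·0) + 24·((-3)·6 - (-12)·0) = (-3)·(-756) - 12·(-162) + 24·(-18) = 3780 ≠ 0, so rank(C) = 3.
rank(C) = 3 = n, so the pair (A, B) is completely controllable.

3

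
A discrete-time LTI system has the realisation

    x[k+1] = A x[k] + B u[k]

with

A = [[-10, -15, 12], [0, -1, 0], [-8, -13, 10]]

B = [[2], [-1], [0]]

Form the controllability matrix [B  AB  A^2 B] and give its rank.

2

AB = [[-5], [1], [-3]]
A^2B = [[-1], [-1], [-3]]
Controllability matrix C = [B  AB  A^2B] = [[2, -5, -1], [-1, 1, -1], [0, -3, -3]]
The rows r1, r2, r3 of C are linearly dependent: -r1 - 2·r2 + r3 = 0 (check each entry), so rank(C) ≤ 2.
The 2×2 minor from rows 1, 2, columns 1, 2 is 2·1 - (-5)·(-1) = 2 - 5 = -3 ≠ 0, so rank(C) = 2.
rank(C) = 2 < n = 3, so the pair (A, B) is not completely controllable.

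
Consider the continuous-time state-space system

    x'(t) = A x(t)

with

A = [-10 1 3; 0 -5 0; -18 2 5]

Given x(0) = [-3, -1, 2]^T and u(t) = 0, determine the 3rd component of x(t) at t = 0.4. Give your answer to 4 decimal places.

det(sI - A) = s^3 - (tr A)s^2 + (M11 + M22 + M33)s - det A, where Mii is the 2×2 principal minor of A obtained by deleting row i and column i.
tr A = (-10) + (-5) + 5 = -10; M11 = (-5)·5 - 0·2 = -25 - 0 = -25; M22 = (-10)·5 - 3·(-18) = -50 - (-54) = 4; M33 = (-10)·(-5) - 1·0 = 50 - 0 = 50; sum of minors = 29.
det A = (-10)·((-5)·5 - 0·2) - 1·(0·5 - 0·(-18)) + 3·(0·2 - (-5)·(-18)) = (-10)·(-25) - 1·0 + 3·(-90) = -20.
So p(s) = det(sI - A) = s^3 + 10s^2 + 29s + 20.
Rational-root test: any integer root divides 20. Testing small divisors, s = -1 works: p(-1) = -1 + 10 + (-29) + 20 = 0, so (s + 1) is a factor.
Dividing, p(s) = (s + 1)(s^2 + 9s + 20).
Factor s^2 + 9s + 20: two numbers with sum -9 and product 20 are -4 and -5, so s^2 + 9s + 20 = (s + 4)(s + 5).
Hence p(s) = (s + 1) (s + 4) (s + 5), with roots -5, -4, -1.
The eigenvalues -5, -4, -1 are distinct and real, so A is diagonalisable and x(t) = e^{At} x(0) = V diag(e^{λ_i t}) V^{-1} x(0), where the columns of V are the eigenvectors.
λ = -5: A - (-5)I = [[-5, 1, 3], [0, 0, 0], [-18, 2, 10]]. v must be orthogonal to every row; (row 1) × (row 3) = [4, -4, 8], so take v_1 = [-1, 1, -2]^T.
λ = -4: A - (-4)I = [[-6, 1, 3], [0, -1, 0], [-18, 2, 9]]. v must be orthogonal to every row; (row 1) × (row 2) = [3, 0, 6], so take v_2 = [1, 0, 2]^T.
λ = -1: A - (-1)I = [[-9, 1, 3], [0, -4, 0], [-18, 2, 6]]. v must be orthogonal to every row; (row 1) × (row 2) = [12, 0, 36], so take v_3 = [1, 0, 3]^T.
V = [v_1 v_2 v_3] = [[-1, 1, 1], [1, 0, 0], [-2, 2, 3]] has det V = -1, so V^{-1} = adj(V)/det V = [[0, 1, 0], [3, 1, -1], [-2, 0, 1]].
Modal coordinates z(0) = V^{-1} x(0): 0·(-3) + 1·(-1) + 0·2 = -1; 3·(-3) + 1·(-1) + (-1)·2 = -12; (-2)·(-3) + 0·(-1) + 1·2 = 8; so z(0) = [-1, -12, 8]^T.
x_3(t) = Σ_i (v_i)_3 · z_i(0) · e^{λ_i t} (row 3 of V times the modal terms).
x_3(0.4) = (-2)·(-1)·e^{-5·0.4} + 2·(-12)·e^{-4·0.4} + 3·8·e^{-1·0.4} = 2·0.135335 + (-24)·0.201897 + 24·0.670320 = 11.5128.

11.5128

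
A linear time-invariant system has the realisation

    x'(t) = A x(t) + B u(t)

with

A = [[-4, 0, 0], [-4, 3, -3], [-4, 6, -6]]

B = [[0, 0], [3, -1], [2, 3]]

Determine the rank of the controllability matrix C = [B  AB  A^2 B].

2

AB = [[0, 0], [3, -12], [6, -24]]
A^2B = [[0, 0], [-9, 36], [-18, 72]]
Controllability matrix C = [B  AB  A^2B] = [[0, 0, 0, 0, 0, 0], [3, -1, 3, -12, -9, 36], [2, 3, 6, -24, -18, 72]]
Row 1 of C is identically zero, so rank(C) ≤ 2.
The 2×2 minor from rows 2, 3, columns 1, 2 is 3·3 - (-1)·2 = 9 - (-2) = 11 ≠ 0, so rank(C) = 2.
rank(C) = 2 < n = 3, so the pair (A, B) is not completely controllable.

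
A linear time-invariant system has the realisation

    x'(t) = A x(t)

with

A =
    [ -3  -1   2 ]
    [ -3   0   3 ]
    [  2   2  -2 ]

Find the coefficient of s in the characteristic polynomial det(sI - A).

Expand det(sI - A) for the 3×3 matrix.
p(s) = s^3 + 5s^2 - 7s - 6.
(Check: constant term = det(-A) = (-1)^3 det A = -6; coefficient of s^2 = -tr A = 5.)
The coefficient of s is -7.

-7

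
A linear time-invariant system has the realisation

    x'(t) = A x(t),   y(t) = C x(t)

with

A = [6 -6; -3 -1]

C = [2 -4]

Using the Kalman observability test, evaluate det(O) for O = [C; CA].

80

CA = [[24, -8]]
Observability matrix O = [C; CA] = [[2, -4], [24, -8]]
det(O) = 2·(-8) - (-4)·24 = -16 - (-96) = 80
Since det(O) ≠ 0, rank(O) = 2 and the system is completely observable.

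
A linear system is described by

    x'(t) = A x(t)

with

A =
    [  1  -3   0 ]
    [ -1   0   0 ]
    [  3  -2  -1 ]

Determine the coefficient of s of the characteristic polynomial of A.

-4

Expand det(sI - A) for the 3×3 matrix.
p(s) = s^3 - 4s - 3.
(Check: constant term = det(-A) = (-1)^3 det A = -3; coefficient of s^2 = -tr A = 0.)
The coefficient of s is -4.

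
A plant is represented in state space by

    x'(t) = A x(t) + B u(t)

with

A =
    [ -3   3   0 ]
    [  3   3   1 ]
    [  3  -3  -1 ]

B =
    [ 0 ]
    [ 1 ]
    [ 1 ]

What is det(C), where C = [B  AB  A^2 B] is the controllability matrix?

AB = [[3], [4], [-4]]
A^2B = [[3], [17], [1]]
Controllability matrix C = [B  AB  A^2B] = [[0, 3, 3], [1, 4, 17], [1, -4, 1]]
Expanding along the first row, det(C) = 0·(4·1 - 17·(-4)) - 3·(1·1 - 17·1) + 3·(1·(-4) - 4·1) = 0·72 - 3·(-16) + 3·(-8) = 24
Since det(C) ≠ 0, rank(C) = 3 and the system is completely controllable.

24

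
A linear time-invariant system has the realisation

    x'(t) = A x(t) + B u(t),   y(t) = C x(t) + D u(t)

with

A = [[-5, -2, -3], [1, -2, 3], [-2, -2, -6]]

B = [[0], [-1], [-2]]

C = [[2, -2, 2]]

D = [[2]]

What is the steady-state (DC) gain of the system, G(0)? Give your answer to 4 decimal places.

3.6667

G(0) = C(-A)^{-1}B + D = -C A^{-1} B + D.
det A = -72, so A^{-1} = (1/-72)·adj(A) = [[-1/4, 1/12, 1/6], [0, -1/3, -1/6], [1/12, 1/12, -1/6]]
A^{-1} B = [-5/12, 2/3, 1/4]^T
C A^{-1} B = -5/3
G(0) = D - C A^{-1} B = 2 - (-5/3) = 11/3 ≈ 3.6667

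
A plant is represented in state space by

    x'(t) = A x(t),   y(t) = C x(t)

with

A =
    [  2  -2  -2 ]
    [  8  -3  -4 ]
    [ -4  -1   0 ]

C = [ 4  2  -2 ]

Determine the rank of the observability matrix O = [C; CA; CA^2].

2

CA = [[32, -12, -16]]
CA^2 = [[32, -12, -16]]
Observability matrix O = [C; CA; CA^2] = [[4, 2, -2], [32, -12, -16], [32, -12, -16]]
The columns c1, c2, c3 of O are linearly dependent: c1 + 2·c3 = 0 (check each entry), so rank(O) ≤ 2.
The 2×2 minor from rows 1, 2, columns 1, 2 is 4·(-12) - 2·32 = -48 - 64 = -112 ≠ 0, so rank(O) = 2.
rank(O) = 2 < n = 3, so the pair (A, C) is not completely observable.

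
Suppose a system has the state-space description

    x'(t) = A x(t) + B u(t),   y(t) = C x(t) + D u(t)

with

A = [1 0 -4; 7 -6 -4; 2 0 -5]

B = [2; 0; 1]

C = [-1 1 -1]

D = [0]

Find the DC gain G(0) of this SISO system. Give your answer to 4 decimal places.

-1.3333

G(0) = C(-A)^{-1}B + D = -C A^{-1} B + D.
det A = -18, so A^{-1} = (1/-18)·adj(A) = [[-5/3, 0, 4/3], [-3/2, -1/6, 4/3], [-2/3, 0, 1/3]]
A^{-1} B = [-2, -5/3, -1]^T
C A^{-1} B = 4/3
G(0) = D - C A^{-1} B = 0 - (4/3) = -4/3 ≈ -1.3333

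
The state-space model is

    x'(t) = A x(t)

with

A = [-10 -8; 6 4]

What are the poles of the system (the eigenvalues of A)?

-4, -2

det(sI - A) = s^2 - (tr A)s + det A, with tr A = (-10) + 4 = -6 and det A = (-10)·4 - (-8)·6 = -40 - (-48) = 8.
So p(s) = det(sI - A) = s^2 + 6s + 8.
Factor s^2 + 6s + 8: two numbers with sum -6 and product 8 are -2 and -4, so s^2 + 6s + 8 = (s + 2)(s + 4).
Hence p(s) = (s + 2) (s + 4), with roots -4, -2.
All eigenvalues have negative real part, so the system is asymptotically stable.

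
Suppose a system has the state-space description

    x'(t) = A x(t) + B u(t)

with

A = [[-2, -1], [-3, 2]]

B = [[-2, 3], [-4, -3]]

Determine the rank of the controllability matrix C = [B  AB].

AB = [[8, -3], [-2, -15]]
Controllability matrix C = [B  AB] = [[-2, 3, 8, -3], [-4, -3, -2, -15]]
Take the 2×2 submatrix of C formed by columns 1, 2: [[-2, 3], [-4, -3]]. Its determinant is (-2)·(-3) - 3·(-4) = 6 - (-12) = 18 ≠ 0.
So rank(C) ≥ 2; since C has 2 rows, rank(C) = 2.
rank(C) = 2 = n, so the pair (A, B) is completely controllable.

2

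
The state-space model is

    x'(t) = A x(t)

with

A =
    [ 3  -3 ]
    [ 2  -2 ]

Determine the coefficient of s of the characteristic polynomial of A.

-1

For a 2×2 matrix, det(sI - A) = s^2 - (tr A)s + det A.
tr A = 1, det A = 0.
So p(s) = s^2 - s.
The coefficient of s is -1.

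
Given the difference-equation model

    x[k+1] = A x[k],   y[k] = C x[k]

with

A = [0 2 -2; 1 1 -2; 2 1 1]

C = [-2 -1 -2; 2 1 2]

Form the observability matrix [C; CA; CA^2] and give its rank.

CA = [[-5, -7, 4], [5, 7, -4]]
CA^2 = [[1, -13, 28], [-1, 13, -28]]
Observability matrix O = [C; CA; CA^2] = [[-2, -1, -2], [2, 1, 2], [-5, -7, 4], [5, 7, -4], [1, -13, 28], [-1, 13, -28]]
The columns c1, c2, c3 of O are linearly dependent: -2·c1 + 2·c2 + c3 = 0 (check each entry), so rank(O) ≤ 2.
The 2×2 minor from rows 1, 3, columns 1, 2 is (-2)·(-7) - (-1)·(-5) = 14 - 5 = 9 ≠ 0, so rank(O) = 2.
rank(O) = 2 < n = 3, so the pair (A, C) is not completely observable.

2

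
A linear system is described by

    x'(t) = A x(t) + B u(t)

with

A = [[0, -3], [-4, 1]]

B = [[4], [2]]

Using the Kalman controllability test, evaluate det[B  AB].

-44

AB = [[-6], [-14]]
Controllability matrix C = [B  AB] = [[4, -6], [2, -14]]
det(C) = 4·(-14) - (-6)·2 = -56 - (-12) = -44
Since det(C) ≠ 0, rank(C) = 2 and the system is completely controllable.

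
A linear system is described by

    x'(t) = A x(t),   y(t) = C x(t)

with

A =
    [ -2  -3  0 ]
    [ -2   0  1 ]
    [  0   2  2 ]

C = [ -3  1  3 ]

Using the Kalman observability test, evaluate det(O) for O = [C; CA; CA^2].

89

CA = [[4, 15, 7]]
CA^2 = [[-38, 2, 29]]
Observability matrix O = [C; CA; CA^2] = [[-3, 1, 3], [4, 15, 7], [-38, 2, 29]]
Expanding along the first row, det(O) = (-3)·(15·29 - 7·2) - 1·(4·29 - 7·(-38)) + 3·(4·2 - 15·(-38)) = (-3)·421 - 1·382 + 3·578 = 89
Since det(O) ≠ 0, rank(O) = 3 and the system is completely observable.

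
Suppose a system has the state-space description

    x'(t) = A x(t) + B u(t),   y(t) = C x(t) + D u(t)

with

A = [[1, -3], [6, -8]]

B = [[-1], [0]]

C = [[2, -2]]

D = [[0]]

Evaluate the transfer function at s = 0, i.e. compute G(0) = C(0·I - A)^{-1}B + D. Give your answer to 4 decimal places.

-0.4000

G(0) = C(-A)^{-1}B + D = -C A^{-1} B + D.
det A = 10, so A^{-1} = (1/10)·adj(A) = [[-4/5, 3/10], [-3/5, 1/10]]
A^{-1} B = [4/5, 3/5]^T
C A^{-1} B = 2/5
G(0) = D - C A^{-1} B = 0 - (2/5) = -2/5 ≈ -0.4000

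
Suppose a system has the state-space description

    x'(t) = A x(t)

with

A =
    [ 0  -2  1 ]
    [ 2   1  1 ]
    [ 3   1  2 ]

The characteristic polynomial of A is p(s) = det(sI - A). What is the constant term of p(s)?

Expand det(sI - A) for the 3×3 matrix.
p(s) = s^3 - 3s^2 + 2s - 1.
(Check: constant term = det(-A) = (-1)^3 det A = -1; coefficient of s^2 = -tr A = -3.)
The constant term is -1.

-1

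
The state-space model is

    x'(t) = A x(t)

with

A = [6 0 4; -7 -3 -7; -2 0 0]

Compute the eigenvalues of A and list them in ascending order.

-3, 2, 4

det(sI - A) = s^3 - (tr A)s^2 + (M11 + M22 + M33)s - det A, where Mii is the 2×2 principal minor of A obtained by deleting row i and column i.
tr A = 6 + (-3) + 0 = 3; M11 = (-3)·0 - (-7)·0 = 0 - 0 = 0; M22 = 6·0 - 4·(-2) = 0 - (-8) = 8; M33 = 6·(-3) - 0·(-7) = -18 - 0 = -18; sum of minors = -10.
det A = 6·((-3)·0 - (-7)·0) - 0·((-7)·0 - (-7)·(-2)) + 4·((-7)·0 - (-3)·(-2)) = 6·0 - 0·(-14) + 4·(-6) = -24.
So p(s) = det(sI - A) = s^3 - 3s^2 - 10s + 24.
Rational-root test: any integer root divides 24. Testing small divisors, s = 2 works: p(2) = 8 + (-12) + (-20) + 24 = 0, so (s - 2) is a factor.
Dividing, p(s) = (s - 2)(s^2 - s - 12).
Factor s^2 - s - 12: two numbers with sum 1 and product -12 are 4 and -3, so s^2 - s - 12 = (s - 4)(s + 3).
Hence p(s) = (s - 4) (s - 2) (s + 3), with roots -3, 2, 4.
At least one eigenvalue has non-negative real part, so the system is not asymptotically stable.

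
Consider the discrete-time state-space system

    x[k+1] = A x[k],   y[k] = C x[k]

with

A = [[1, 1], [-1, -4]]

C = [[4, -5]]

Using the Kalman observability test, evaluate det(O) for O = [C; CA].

CA = [[9, 24]]
Observability matrix O = [C; CA] = [[4, -5], [9, 24]]
det(O) = 4·24 - (-5)·9 = 96 - (-45) = 141
Since det(O) ≠ 0, rank(O) = 2 and the system is completely observable.

141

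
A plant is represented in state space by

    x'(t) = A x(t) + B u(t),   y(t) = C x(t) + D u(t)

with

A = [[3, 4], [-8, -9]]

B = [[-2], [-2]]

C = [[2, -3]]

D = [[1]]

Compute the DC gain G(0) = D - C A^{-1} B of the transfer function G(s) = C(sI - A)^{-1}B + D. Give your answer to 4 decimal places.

-22.6000

G(0) = C(-A)^{-1}B + D = -C A^{-1} B + D.
det A = 5, so A^{-1} = (1/5)·adj(A) = [[-9/5, -4/5], [8/5, 3/5]]
A^{-1} B = [26/5, -22/5]^T
C A^{-1} B = 118/5
G(0) = D - C A^{-1} B = 1 - (118/5) = -113/5 ≈ -22.6000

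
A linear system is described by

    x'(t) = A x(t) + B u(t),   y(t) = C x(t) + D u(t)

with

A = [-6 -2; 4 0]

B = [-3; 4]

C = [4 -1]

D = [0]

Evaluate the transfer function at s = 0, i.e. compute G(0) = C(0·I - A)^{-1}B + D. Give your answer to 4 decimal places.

G(0) = C(-A)^{-1}B + D = -C A^{-1} B + D.
det A = 8, so A^{-1} = (1/8)·adj(A) = [[0, 1/4], [-1/2, -3/4]]
A^{-1} B = [1, -3/2]^T
C A^{-1} B = 11/2
G(0) = D - C A^{-1} B = 0 - (11/2) = -11/2 ≈ -5.5000

-5.5000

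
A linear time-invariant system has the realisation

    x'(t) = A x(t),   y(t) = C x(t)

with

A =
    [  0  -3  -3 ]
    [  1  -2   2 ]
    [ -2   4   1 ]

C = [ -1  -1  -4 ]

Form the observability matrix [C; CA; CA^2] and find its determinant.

CA = [[7, -11, -3]]
CA^2 = [[-5, -11, -46]]
Observability matrix O = [C; CA; CA^2] = [[-1, -1, -4], [7, -11, -3], [-5, -11, -46]]
Expanding along the first row, det(O) = (-1)·((-11)·(-46) - (-3)·(-11)) - (-1)·(7·(-46) - (-3)·(-5)) + (-4)·(7·(-11) - (-11)·(-5)) = (-1)·473 - (-1)·(-337) + (-4)·(-132) = -282
Since det(O) ≠ 0, rank(O) = 3 and the system is completely observable.

-282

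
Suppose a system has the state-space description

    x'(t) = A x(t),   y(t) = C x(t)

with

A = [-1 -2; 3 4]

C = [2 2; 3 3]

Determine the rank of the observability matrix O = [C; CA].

CA = [[4, 4], [6, 6]]
Observability matrix O = [C; CA] = [[2, 2], [3, 3], [4, 4], [6, 6]]
Every row of O is a scalar multiple of row 1 = [2, 2] (multipliers 1, 3/2, 2, 3), so the rows span a one-dimensional space.
O ≠ 0, hence rank(O) = 1.
rank(O) = 1 < n = 2, so the pair (A, C) is not completely observable.

1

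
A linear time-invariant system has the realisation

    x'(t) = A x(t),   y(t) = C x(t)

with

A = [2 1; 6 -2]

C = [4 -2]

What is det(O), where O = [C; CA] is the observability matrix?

24

CA = [[-4, 8]]
Observability matrix O = [C; CA] = [[4, -2], [-4, 8]]
det(O) = 4·8 - (-2)·(-4) = 32 - 8 = 24
Since det(O) ≠ 0, rank(O) = 2 and the system is completely observable.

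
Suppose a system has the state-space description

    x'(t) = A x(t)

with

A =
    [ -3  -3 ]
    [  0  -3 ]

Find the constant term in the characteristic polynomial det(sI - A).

9

For a 2×2 matrix, det(sI - A) = s^2 - (tr A)s + det A.
tr A = -6, det A = 9.
So p(s) = s^2 + 6s + 9.
The constant term is 9.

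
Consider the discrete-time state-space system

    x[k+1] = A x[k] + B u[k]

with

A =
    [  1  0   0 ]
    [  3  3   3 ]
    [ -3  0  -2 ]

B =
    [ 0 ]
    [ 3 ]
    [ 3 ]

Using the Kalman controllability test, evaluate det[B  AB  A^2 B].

AB = [[0], [18], [-6]]
A^2B = [[0], [36], [12]]
Controllability matrix C = [B  AB  A^2B] = [[0, 0, 0], [3, 18, 36], [3, -6, 12]]
Expanding along the first row, det(C) = 0·(18·12 - 36·(-6)) - 0·(3·12 - 36·3) + 0·(3·(-6) - 18·3) = 0·432 - 0·(-72) + 0·(-72) = 0
Since det(C) = 0, rank(C) < 3 and the system is not completely controllable.

0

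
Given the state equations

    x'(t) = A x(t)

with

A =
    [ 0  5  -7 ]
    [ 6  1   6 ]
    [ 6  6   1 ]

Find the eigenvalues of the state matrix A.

det(sI - A) = s^3 - (tr A)s^2 + (M11 + M22 + M33)s - det A, where Mii is the 2×2 principal minor of A obtained by deleting row i and column i.
tr A = 0 + 1 + 1 = 2; M11 = 1·1 - 6·6 = 1 - 36 = -35; M22 = 0·1 - (-7)·6 = 0 - (-42) = 42; M33 = 0·1 - 5·6 = 0 - 30 = -30; sum of minors = -23.
det A = 0·(1·1 - 6·6) - 5·(6·1 - 6·6) + (-7)·(6·6 - 1·6) = 0·(-35) - 5·(-30) + (-7)·30 = -60.
So p(s) = det(sI - A) = s^3 - 2s^2 - 23s + 60.
Rational-root test: any integer root divides 60. Testing small divisors, s = 3 works: p(3) = 27 + (-18) + (-69) + 60 = 0, so (s - 3) is a factor.
Dividing, p(s) = (s - 3)(s^2 + s - 20).
Factor s^2 + s - 20: two numbers with sum -1 and product -20 are 4 and -5, so s^2 + s - 20 = (s - 4)(s + 5).
Hence p(s) = (s - 4) (s - 3) (s + 5), with roots -5, 3, 4.
At least one eigenvalue has non-negative real part, so the system is not asymptotically stable.

-5, 3, 4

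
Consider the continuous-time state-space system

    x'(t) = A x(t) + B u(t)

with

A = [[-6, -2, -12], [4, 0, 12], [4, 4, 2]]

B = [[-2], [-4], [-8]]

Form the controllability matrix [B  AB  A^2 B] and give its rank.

2

AB = [[116], [-104], [-40]]
A^2B = [[-8], [-16], [-32]]
Controllability matrix C = [B  AB  A^2B] = [[-2, 116, -8], [-4, -104, -16], [-8, -40, -32]]
The rows r1, r2, r3 of C are linearly dependent: -2·r1 - 3·r2 + 2·r3 = 0 (check each entry), so rank(C) ≤ 2.
The 2×2 minor from rows 1, 2, columns 1, 2 is (-2)·(-104) - 116·(-4) = 208 - (-464) = 672 ≠ 0, so rank(C) = 2.
rank(C) = 2 < n = 3, so the pair (A, B) is not completely controllable.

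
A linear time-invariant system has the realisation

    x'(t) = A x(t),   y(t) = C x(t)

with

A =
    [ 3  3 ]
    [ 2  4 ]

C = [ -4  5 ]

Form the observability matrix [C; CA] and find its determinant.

CA = [[-2, 8]]
Observability matrix O = [C; CA] = [[-4, 5], [-2, 8]]
det(O) = (-4)·8 - 5·(-2) = -32 - (-10) = -22
Since det(O) ≠ 0, rank(O) = 2 and the system is completely observable.

-22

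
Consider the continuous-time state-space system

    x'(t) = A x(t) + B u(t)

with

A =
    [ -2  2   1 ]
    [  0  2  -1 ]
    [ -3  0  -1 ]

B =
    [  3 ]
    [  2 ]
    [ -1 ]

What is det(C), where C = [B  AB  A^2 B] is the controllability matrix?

AB = [[-3], [5], [-8]]
A^2B = [[8], [18], [17]]
Controllability matrix C = [B  AB  A^2B] = [[3, -3, 8], [2, 5, 18], [-1, -8, 17]]
Expanding along the first row, det(C) = 3·(5·17 - 18·(-8)) - (-3)·(2·17 - 18·(-1)) + 8·(2·(-8) - 5·(-1)) = 3·229 - (-3)·52 + 8·(-11) = 755
Since det(C) ≠ 0, rank(C) = 3 and the system is completely controllable.

755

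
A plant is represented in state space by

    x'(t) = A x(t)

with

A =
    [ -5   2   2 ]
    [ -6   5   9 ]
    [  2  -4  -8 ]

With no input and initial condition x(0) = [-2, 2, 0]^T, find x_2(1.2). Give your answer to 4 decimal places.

4.3602

det(sI - A) = s^3 - (tr A)s^2 + (M11 + M22 + M33)s - det A, where Mii is the 2×2 principal minor of A obtained by deleting row i and column i.
tr A = (-5) + 5 + (-8) = -8; M11 = 5·(-8) - 9·(-4) = -40 - (-36) = -4; M22 = (-5)·(-8) - 2·2 = 40 - 4 = 36; M33 = (-5)·5 - 2·(-6) = -25 - (-12) = -13; sum of minors = 19.
det A = (-5)·(5·(-8) - 9·(-4)) - 2·((-6)·(-8) - 9·2) + 2·((-6)·(-4) - 5·2) = (-5)·(-4) - 2·30 + 2·14 = -12.
So p(s) = det(sI - A) = s^3 + 8s^2 + 19s + 12.
Rational-root test: any integer root divides 12. Testing small divisors, s = -1 works: p(-1) = -1 + 8 + (-19) + 12 = 0, so (s + 1) is a factor.
Dividing, p(s) = (s + 1)(s^2 + 7s + 12).
Factor s^2 + 7s + 12: two numbers with sum -7 and product 12 are -3 and -4, so s^2 + 7s + 12 = (s + 3)(s + 4).
Hence p(s) = (s + 1) (s + 3) (s + 4), with roots -4, -3, -1.
The eigenvalues -4, -3, -1 are distinct and real, so A is diagonalisable and x(t) = e^{At} x(0) = V diag(e^{λ_i t}) V^{-1} x(0), where the columns of V are the eigenvectors.
λ = -4: A - (-4)I = [[-1, 2, 2], [-6, 9, 9], [2, -4, -4]]. v must be orthogonal to every row; (row 1) × (row 2) = [0, -3, 3], so take v_1 = [0, -1, 1]^T.
λ = -3: A - (-3)I = [[-2, 2, 2], [-6, 8, 9], [2, -4, -5]]. v must be orthogonal to every row; (row 1) × (row 2) = [2, 6, -4], so take v_2 = [1, 3, -2]^T.
λ = -1: A - (-1)I = [[-4, 2, 2], [-6, 6, 9], [2, -4, -7]]. v must be orthogonal to every row; (row 1) × (row 2) = [6, 24, -12], so take v_3 = [-1, -4, 2]^T.
V = [v_1 v_2 v_3] = [[0, 1, -1], [-1, 3, -4], [1, -2, 2]] has det V = -1, so V^{-1} = adj(V)/det V = [[2, 0, 1], [2, -1, -1], [1, -1, -1]].
Modal coordinates z(0) = V^{-1} x(0): 2·(-2) + 0·2 + 1·0 = -4; 2·(-2) + (-1)·2 + (-1)·0 = -6; 1·(-2) + (-1)·2 + (-1)·0 = -4; so z(0) = [-4, -6, -4]^T.
x_2(t) = Σ_i (v_i)_2 · z_i(0) · e^{λ_i t} (row 2 of V times the modal terms).
x_2(1.2) = (-1)·(-4)·e^{-4·1.2} + 3·(-6)·e^{-3·1.2} + (-4)·(-4)·e^{-1·1.2} = 4·0.008230 + (-18)·0.027324 + 16·0.301194 = 4.3602.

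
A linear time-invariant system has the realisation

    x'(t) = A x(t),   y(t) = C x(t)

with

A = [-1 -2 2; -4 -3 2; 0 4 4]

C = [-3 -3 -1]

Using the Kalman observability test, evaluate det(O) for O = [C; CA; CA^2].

CA = [[15, 11, -16]]
CA^2 = [[-59, -127, -12]]
Observability matrix O = [C; CA; CA^2] = [[-3, -3, -1], [15, 11, -16], [-59, -127, -12]]
Expanding along the first row, det(O) = (-3)·(11·(-12) - (-16)·(-127)) - (-3)·(15·(-12) - (-16)·(-59)) + (-1)·(15·(-127) - 11·(-59)) = (-3)·(-2164) - (-3)·(-1124) + (-1)·(-1256) = 4376
Since det(O) ≠ 0, rank(O) = 3 and the system is completely observable.

4376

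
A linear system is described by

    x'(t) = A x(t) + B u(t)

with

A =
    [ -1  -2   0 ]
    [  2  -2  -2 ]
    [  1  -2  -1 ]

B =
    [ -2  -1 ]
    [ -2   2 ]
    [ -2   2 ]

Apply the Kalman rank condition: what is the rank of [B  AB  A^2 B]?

3

AB = [[6, -3], [4, -10], [4, -7]]
A^2B = [[-14, 23], [-4, 28], [-6, 24]]
Controllability matrix C = [B  AB  A^2B] = [[-2, -1, 6, -3, -14, 23], [-2, 2, 4, -10, -4, 28], [-2, 2, 4, -7, -6, 24]]
Take the 3×3 submatrix of C formed by columns 1, 2, 4: [[-2, -1, -3], [-2, 2, -10], [-2, 2, -7]]. Its determinant is (-2)·(2·(-7) - (-10)·2) - (-1)·((-2)·(-7) - (-10)·(-2)) + (-3)·((-2)·2 - 2·(-2)) = (-2)·6 - (-1)·(-6) + (-3)·0 = -18 ≠ 0.
So rank(C) ≥ 3; since C has 3 rows, rank(C) = 3.
rank(C) = 3 = n, so the pair (A, B) is completely controllable.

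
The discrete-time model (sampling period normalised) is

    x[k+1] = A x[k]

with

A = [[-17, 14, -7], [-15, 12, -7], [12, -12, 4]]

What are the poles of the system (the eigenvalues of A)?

det(zI - A) = z^3 - (tr A)z^2 + (M11 + M22 + M33)z - det A, where Mii is the 2×2 principal minor of A obtained by deleting row i and column i.
tr A = (-17) + 12 + 4 = -1; M11 = 12·4 - (-7)·(-12) = 48 - 84 = -36; M22 = (-17)·4 - (-7)·12 = -68 - (-84) = 16; M33 = (-17)·12 - 14·(-15) = -204 - (-210) = 6; sum of minors = -14.
det A = (-17)·(12·4 - (-7)·(-12)) - 14·((-15)·4 - (-7)·12) + (-7)·((-15)·(-12) - 12·12) = (-17)·(-36) - 14·24 + (-7)·36 = 24.
So p(z) = det(zI - A) = z^3 + z^2 - 14z - 24.
Rational-root test: any integer root divides -24. Testing small divisors, z = -2 works: p(-2) = -8 + 4 + 28 + (-24) = 0, so (z + 2) is a factor.
Dividing, p(z) = (z + 2)(z^2 - z - 12).
Factor z^2 - z - 12: two numbers with sum 1 and product -12 are 4 and -3, so z^2 - z - 12 = (z - 4)(z + 3).
Hence p(z) = (z - 4) (z + 2) (z + 3), with roots -3, -2, 4.

-3, -2, 4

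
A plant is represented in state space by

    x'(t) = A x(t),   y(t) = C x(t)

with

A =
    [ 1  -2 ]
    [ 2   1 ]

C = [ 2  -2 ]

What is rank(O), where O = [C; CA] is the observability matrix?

CA = [[-2, -6]]
Observability matrix O = [C; CA] = [[2, -2], [-2, -6]]
det(O) = 2·(-6) - (-2)·(-2) = -12 - 4 = -16 ≠ 0, so rank(O) = 2.
rank(O) = 2 = n, so the pair (A, C) is completely observable.

2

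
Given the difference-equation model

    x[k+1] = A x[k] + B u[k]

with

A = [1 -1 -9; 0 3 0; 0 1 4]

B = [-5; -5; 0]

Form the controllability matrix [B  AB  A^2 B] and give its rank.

2

AB = [[0], [-15], [-5]]
A^2B = [[60], [-45], [-35]]
Controllability matrix C = [B  AB  A^2B] = [[-5, 0, 60], [-5, -15, -45], [0, -5, -35]]
The rows r1, r2, r3 of C are linearly dependent: r1 - r2 + 3·r3 = 0 (check each entry), so rank(C) ≤ 2.
The 2×2 minor from rows 1, 2, columns 1, 2 is (-5)·(-15) - 0·(-5) = 75 - 0 = 75 ≠ 0, so rank(C) = 2.
rank(C) = 2 < n = 3, so the pair (A, B) is not completely controllable.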